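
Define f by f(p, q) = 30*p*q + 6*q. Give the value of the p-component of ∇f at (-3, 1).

30

(∇f)_1 = ∂f/∂p = 30*q
At (-3, 1): 30.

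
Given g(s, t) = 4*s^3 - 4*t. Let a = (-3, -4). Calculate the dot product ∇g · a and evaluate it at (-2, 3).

-128

∂g/∂s = 12*s^2
∂g/∂t = -4
∇g at (-2, 3) = (48, -4)
∇g · a = (48)(-3) + (-4)(-4) = -128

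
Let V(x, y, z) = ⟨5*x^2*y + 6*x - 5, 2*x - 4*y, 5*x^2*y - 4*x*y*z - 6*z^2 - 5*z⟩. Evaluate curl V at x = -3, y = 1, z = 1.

(57, 34, -43)

(∇×V)₁ = ∂V₃/∂y − ∂V₂/∂z = 5*x^2 - 4*x*z
(∇×V)₂ = ∂V₁/∂z − ∂V₃/∂x = -10*x*y + 4*y*z
(∇×V)₃ = ∂V₂/∂x − ∂V₁/∂y = -5*x^2 + 2
∇×V = (5*x^2 - 4*x*z, -10*x*y + 4*y*z, -5*x^2 + 2)
At (-3, 1, 1): (57, 34, -43).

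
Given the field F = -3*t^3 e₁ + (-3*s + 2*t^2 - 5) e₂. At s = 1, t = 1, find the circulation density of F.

6

∂F₂/∂s = -3
∂F₁/∂t = -9*t^2
Scalar curl = 9*t^2 - 3
At (1, 1): 6.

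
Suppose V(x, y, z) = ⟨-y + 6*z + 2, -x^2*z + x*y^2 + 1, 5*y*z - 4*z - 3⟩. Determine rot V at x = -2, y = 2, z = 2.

(14, 6, 13)

(∇×V)₁ = ∂V₃/∂y − ∂V₂/∂z = x^2 + 5*z
(∇×V)₂ = ∂V₁/∂z − ∂V₃/∂x = 6
(∇×V)₃ = ∂V₂/∂x − ∂V₁/∂y = -2*x*z + y^2 + 1
∇×V = (x^2 + 5*z, 6, -2*x*z + y^2 + 1)
At (-2, 2, 2): (14, 6, 13).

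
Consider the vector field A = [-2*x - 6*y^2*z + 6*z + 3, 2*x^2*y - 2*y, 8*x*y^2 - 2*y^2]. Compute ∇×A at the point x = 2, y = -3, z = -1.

(-84, -120, 12)

(∇×A)₁ = ∂A₃/∂y − ∂A₂/∂z = 16*x*y - 4*y
(∇×A)₂ = ∂A₁/∂z − ∂A₃/∂x = -14*y^2 + 6
(∇×A)₃ = ∂A₂/∂x − ∂A₁/∂y = 4*x*y + 12*y*z
∇×A = (16*x*y - 4*y, -14*y^2 + 6, 4*x*y + 12*y*z)
At (2, -3, -1): (-84, -120, 12).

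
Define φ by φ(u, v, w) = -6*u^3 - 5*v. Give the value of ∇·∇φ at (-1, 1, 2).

∂²φ/∂u² = -36*u
∂²φ/∂v² = 0
∂²φ/∂w² = 0
∇²φ = -36*u
At (-1, 1, 2): 36.

36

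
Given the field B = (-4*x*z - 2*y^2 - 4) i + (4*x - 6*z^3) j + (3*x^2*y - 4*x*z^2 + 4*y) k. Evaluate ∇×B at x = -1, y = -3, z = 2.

(∇×B)₁ = ∂B₃/∂y − ∂B₂/∂z = 3*x^2 + 18*z^2 + 4
(∇×B)₂ = ∂B₁/∂z − ∂B₃/∂x = -6*x*y - 4*x + 4*z^2
(∇×B)₃ = ∂B₂/∂x − ∂B₁/∂y = 4*y + 4
∇×B = (3*x^2 + 18*z^2 + 4, -6*x*y - 4*x + 4*z^2, 4*y + 4)
At (-1, -3, 2): (79, 2, -8).

(79, 2, -8)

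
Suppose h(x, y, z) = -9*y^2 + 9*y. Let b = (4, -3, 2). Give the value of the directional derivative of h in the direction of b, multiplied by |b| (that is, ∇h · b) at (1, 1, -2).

27

∂h/∂x = 0
∂h/∂y = -18*y + 9
∂h/∂z = 0
∇h at (1, 1, -2) = (0, -9, 0)
∇h · b = (0)(4) + (-9)(-3) + (0)(2) = 27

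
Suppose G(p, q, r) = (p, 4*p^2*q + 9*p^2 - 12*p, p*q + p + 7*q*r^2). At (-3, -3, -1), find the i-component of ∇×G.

4

(∇×G)_1 = ∂G₃/∂q − ∂G₂/∂r
= p + 7*r^2 − (0)
= p + 7*r^2
At (-3, -3, -1): 4.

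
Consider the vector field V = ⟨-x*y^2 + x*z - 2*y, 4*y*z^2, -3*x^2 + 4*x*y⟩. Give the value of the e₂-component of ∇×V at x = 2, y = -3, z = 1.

(∇×V)_2 = ∂V₁/∂z − ∂V₃/∂x
= x − (-6*x + 4*y)
= 7*x - 4*y
At (2, -3, 1): 26.

26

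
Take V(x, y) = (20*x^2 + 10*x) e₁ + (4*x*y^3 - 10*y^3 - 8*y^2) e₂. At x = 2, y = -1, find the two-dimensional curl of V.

-4

∂V₂/∂x = 4*y^3
∂V₁/∂y = 0
Scalar curl = 4*y^3
At (2, -1): -4.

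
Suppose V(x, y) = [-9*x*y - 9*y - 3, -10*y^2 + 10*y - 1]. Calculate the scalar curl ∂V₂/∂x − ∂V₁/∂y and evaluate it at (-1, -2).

0

∂V₂/∂x = 0
∂V₁/∂y = -9*x - 9
Scalar curl = 9*x + 9
At (-1, -2): 0.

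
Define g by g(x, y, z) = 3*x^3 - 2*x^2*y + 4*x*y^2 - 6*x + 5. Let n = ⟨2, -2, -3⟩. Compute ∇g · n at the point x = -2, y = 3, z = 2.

292

∂g/∂x = 9*x^2 - 4*x*y + 4*y^2 - 6
∂g/∂y = -2*x^2 + 8*x*y
∂g/∂z = 0
∇g at (-2, 3, 2) = (90, -56, 0)
∇g · n = (90)(2) + (-56)(-2) + (0)(-3) = 292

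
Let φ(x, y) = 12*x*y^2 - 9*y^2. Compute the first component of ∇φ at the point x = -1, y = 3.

(∇φ)_1 = ∂φ/∂x = 12*y^2
At (-1, 3): 108.

108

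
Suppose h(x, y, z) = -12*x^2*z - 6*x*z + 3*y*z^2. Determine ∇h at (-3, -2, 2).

∂h/∂x = -24*x*z - 6*z
∂h/∂y = 3*z^2
∂h/∂z = -12*x^2 - 6*x + 6*y*z
∇h = (-24*x*z - 6*z, 3*z^2, -12*x^2 - 6*x + 6*y*z)
At (-3, -2, 2): (132, 12, -114).

(132, 12, -114)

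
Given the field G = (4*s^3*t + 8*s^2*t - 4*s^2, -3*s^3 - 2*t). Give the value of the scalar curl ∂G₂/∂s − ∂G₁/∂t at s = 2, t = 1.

-100

∂G₂/∂s = -9*s^2
∂G₁/∂t = 4*s^3 + 8*s^2
Scalar curl = -4*s^3 - 17*s^2
At (2, 1): -100.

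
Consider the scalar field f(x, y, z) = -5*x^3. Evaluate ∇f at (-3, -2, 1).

∂f/∂x = -15*x^2
∂f/∂y = 0
∂f/∂z = 0
∇f = (-15*x^2, 0, 0)
At (-3, -2, 1): (-135, 0, 0).

(-135, 0, 0)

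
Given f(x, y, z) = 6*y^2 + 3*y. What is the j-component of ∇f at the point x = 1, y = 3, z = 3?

39

(∇f)_2 = ∂f/∂y = 12*y + 3
At (1, 3, 3): 39.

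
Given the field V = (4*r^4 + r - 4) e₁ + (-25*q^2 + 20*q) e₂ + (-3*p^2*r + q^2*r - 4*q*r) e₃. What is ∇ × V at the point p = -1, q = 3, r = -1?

(∇×V)₁ = ∂V₃/∂q − ∂V₂/∂r = 2*q*r - 4*r
(∇×V)₂ = ∂V₁/∂r − ∂V₃/∂p = 6*p*r + 16*r^3 + 1
(∇×V)₃ = ∂V₂/∂p − ∂V₁/∂q = 0
∇×V = (2*q*r - 4*r, 6*p*r + 16*r^3 + 1, 0)
At (-1, 3, -1): (-2, -9, 0).

(-2, -9, 0)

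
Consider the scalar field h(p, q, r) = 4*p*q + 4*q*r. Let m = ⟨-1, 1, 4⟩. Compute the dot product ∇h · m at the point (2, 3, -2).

∂h/∂p = 4*q
∂h/∂q = 4*p + 4*r
∂h/∂r = 4*q
∇h at (2, 3, -2) = (12, 0, 12)
∇h · m = (12)(-1) + (0)(1) + (12)(4) = 36

36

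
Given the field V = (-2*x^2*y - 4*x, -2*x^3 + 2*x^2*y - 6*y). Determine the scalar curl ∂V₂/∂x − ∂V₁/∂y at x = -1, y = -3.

∂V₂/∂x = -6*x^2 + 4*x*y
∂V₁/∂y = -2*x^2
Scalar curl = -4*x^2 + 4*x*y
At (-1, -3): 8.

8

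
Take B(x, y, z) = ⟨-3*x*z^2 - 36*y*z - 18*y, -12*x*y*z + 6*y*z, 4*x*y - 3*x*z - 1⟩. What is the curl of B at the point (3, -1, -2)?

(∇×B)₁ = ∂B₃/∂y − ∂B₂/∂z = 12*x*y + 4*x - 6*y
(∇×B)₂ = ∂B₁/∂z − ∂B₃/∂x = -6*x*z - 40*y + 3*z
(∇×B)₃ = ∂B₂/∂x − ∂B₁/∂y = -12*y*z + 36*z + 18
∇×B = (12*x*y + 4*x - 6*y, -6*x*z - 40*y + 3*z, -12*y*z + 36*z + 18)
At (3, -1, -2): (-18, 70, -78).

(-18, 70, -78)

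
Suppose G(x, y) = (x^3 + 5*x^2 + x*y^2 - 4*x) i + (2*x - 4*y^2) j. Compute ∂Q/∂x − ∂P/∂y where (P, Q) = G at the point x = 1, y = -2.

∂G₂/∂x = 2
∂G₁/∂y = 2*x*y
Scalar curl = -2*x*y + 2
At (1, -2): 6.

6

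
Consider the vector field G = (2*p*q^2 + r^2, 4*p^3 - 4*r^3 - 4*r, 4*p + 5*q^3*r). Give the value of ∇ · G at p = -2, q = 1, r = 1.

7

∂G₁/∂p = 2*q^2
∂G₂/∂q = 0
∂G₃/∂r = 5*q^3
∇·G = 5*q^3 + 2*q^2
At (-2, 1, 1): 7.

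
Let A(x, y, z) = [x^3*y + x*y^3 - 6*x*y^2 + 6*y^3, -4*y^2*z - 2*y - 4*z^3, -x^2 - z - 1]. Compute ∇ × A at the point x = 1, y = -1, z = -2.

(52, 2, -34)

(∇×A)₁ = ∂A₃/∂y − ∂A₂/∂z = 4*y^2 + 12*z^2
(∇×A)₂ = ∂A₁/∂z − ∂A₃/∂x = 2*x
(∇×A)₃ = ∂A₂/∂x − ∂A₁/∂y = -x^3 - 3*x*y^2 + 12*x*y - 18*y^2
∇×A = (4*y^2 + 12*z^2, 2*x, -x^3 - 3*x*y^2 + 12*x*y - 18*y^2)
At (1, -1, -2): (52, 2, -34).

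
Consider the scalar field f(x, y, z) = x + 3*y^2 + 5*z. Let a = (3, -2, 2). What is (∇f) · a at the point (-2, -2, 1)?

∂f/∂x = 1
∂f/∂y = 6*y
∂f/∂z = 5
∇f at (-2, -2, 1) = (1, -12, 5)
∇f · a = (1)(3) + (-12)(-2) + (5)(2) = 37

37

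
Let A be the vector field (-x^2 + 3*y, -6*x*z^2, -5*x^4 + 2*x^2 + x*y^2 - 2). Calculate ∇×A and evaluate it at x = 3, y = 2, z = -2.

(-60, 524, -27)

(∇×A)₁ = ∂A₃/∂y − ∂A₂/∂z = 2*x*y + 12*x*z
(∇×A)₂ = ∂A₁/∂z − ∂A₃/∂x = 20*x^3 - 4*x - y^2
(∇×A)₃ = ∂A₂/∂x − ∂A₁/∂y = -6*z^2 - 3
∇×A = (2*x*y + 12*x*z, 20*x^3 - 4*x - y^2, -6*z^2 - 3)
At (3, 2, -2): (-60, 524, -27).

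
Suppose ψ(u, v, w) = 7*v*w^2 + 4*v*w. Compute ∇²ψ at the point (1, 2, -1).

∂²ψ/∂u² = 0
∂²ψ/∂v² = 0
∂²ψ/∂w² = 14*v
∇²ψ = 14*v
At (1, 2, -1): 28.

28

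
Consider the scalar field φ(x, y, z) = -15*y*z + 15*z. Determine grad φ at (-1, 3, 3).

(0, -45, -30)

∂φ/∂x = 0
∂φ/∂y = -15*z
∂φ/∂z = -15*y + 15
∇φ = (0, -15*z, -15*y + 15)
At (-1, 3, 3): (0, -45, -30).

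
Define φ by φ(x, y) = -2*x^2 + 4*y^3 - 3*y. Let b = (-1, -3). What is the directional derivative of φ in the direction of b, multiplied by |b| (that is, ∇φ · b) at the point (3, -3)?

-303

∂φ/∂x = -4*x
∂φ/∂y = 12*y^2 - 3
∇φ at (3, -3) = (-12, 105)
∇φ · b = (-12)(-1) + (105)(-3) = -303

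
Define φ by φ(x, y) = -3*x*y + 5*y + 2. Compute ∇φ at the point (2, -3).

∂φ/∂x = -3*y
∂φ/∂y = -3*x + 5
∇φ = (-3*y, -3*x + 5)
At (2, -3): (9, -1).

(9, -1)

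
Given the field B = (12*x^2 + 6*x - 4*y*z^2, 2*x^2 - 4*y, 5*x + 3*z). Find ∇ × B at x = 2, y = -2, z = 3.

(0, 43, 44)

(∇×B)₁ = ∂B₃/∂y − ∂B₂/∂z = 0
(∇×B)₂ = ∂B₁/∂z − ∂B₃/∂x = -8*y*z - 5
(∇×B)₃ = ∂B₂/∂x − ∂B₁/∂y = 4*x + 4*z^2
∇×B = (0, -8*y*z - 5, 4*x + 4*z^2)
At (2, -2, 3): (0, 43, 44).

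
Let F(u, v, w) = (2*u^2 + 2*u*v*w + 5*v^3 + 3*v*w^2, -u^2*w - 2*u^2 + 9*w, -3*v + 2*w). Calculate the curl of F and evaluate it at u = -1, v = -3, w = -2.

(-11, 42, -151)

(∇×F)₁ = ∂F₃/∂v − ∂F₂/∂w = u^2 - 12
(∇×F)₂ = ∂F₁/∂w − ∂F₃/∂u = 2*u*v + 6*v*w
(∇×F)₃ = ∂F₂/∂u − ∂F₁/∂v = -4*u*w - 4*u - 15*v^2 - 3*w^2
∇×F = (u^2 - 12, 2*u*v + 6*v*w, -4*u*w - 4*u - 15*v^2 - 3*w^2)
At (-1, -3, -2): (-11, 42, -151).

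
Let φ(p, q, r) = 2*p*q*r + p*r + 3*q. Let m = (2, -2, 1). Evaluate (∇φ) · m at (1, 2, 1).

∂φ/∂p = 2*q*r + r
∂φ/∂q = 2*p*r + 3
∂φ/∂r = 2*p*q + p
∇φ at (1, 2, 1) = (5, 5, 5)
∇φ · m = (5)(2) + (5)(-2) + (5)(1) = 5

5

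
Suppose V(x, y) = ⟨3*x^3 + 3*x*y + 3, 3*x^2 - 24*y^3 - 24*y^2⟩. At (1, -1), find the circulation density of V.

∂V₂/∂x = 6*x
∂V₁/∂y = 3*x
Scalar curl = 3*x
At (1, -1): 3.

3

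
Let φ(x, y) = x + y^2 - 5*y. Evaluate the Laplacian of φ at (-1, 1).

∂²φ/∂x² = 0
∂²φ/∂y² = 2
∇²φ = 2
At (-1, 1): 2.

2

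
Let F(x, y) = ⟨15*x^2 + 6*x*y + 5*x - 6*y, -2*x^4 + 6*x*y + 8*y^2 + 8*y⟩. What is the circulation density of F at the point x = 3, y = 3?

∂F₂/∂x = -8*x^3 + 6*y
∂F₁/∂y = 6*x - 6
Scalar curl = -8*x^3 - 6*x + 6*y + 6
At (3, 3): -210.

-210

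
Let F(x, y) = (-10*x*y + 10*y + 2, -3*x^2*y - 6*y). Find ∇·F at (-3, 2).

∂F₁/∂x = -10*y
∂F₂/∂y = -3*x^2 - 6
∇·F = -3*x^2 - 10*y - 6
At (-3, 2): -53.

-53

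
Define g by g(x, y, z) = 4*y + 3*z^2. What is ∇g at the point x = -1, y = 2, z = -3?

∂g/∂x = 0
∂g/∂y = 4
∂g/∂z = 6*z
∇g = (0, 4, 6*z)
At (-1, 2, -3): (0, 4, -18).

(0, 4, -18)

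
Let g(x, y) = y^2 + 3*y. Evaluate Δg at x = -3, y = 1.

∂²g/∂x² = 0
∂²g/∂y² = 2
∇²g = 2
At (-3, 1): 2.

2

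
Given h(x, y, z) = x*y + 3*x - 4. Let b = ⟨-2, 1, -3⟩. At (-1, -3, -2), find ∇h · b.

-1

∂h/∂x = y + 3
∂h/∂y = x
∂h/∂z = 0
∇h at (-1, -3, -2) = (0, -1, 0)
∇h · b = (0)(-2) + (-1)(1) + (0)(-3) = -1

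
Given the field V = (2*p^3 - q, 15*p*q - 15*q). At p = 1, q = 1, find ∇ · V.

∂V₁/∂p = 6*p^2
∂V₂/∂q = 15*p - 15
∇·V = 6*p^2 + 15*p - 15
At (1, 1): 6.

6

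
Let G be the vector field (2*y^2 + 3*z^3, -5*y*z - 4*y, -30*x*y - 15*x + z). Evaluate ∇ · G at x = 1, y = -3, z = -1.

∂G₁/∂x = 0
∂G₂/∂y = -5*z - 4
∂G₃/∂z = 1
∇·G = -5*z - 3
At (1, -3, -1): 2.

2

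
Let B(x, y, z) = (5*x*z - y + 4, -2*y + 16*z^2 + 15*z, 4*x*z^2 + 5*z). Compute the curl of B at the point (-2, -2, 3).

(∇×B)₁ = ∂B₃/∂y − ∂B₂/∂z = -32*z - 15
(∇×B)₂ = ∂B₁/∂z − ∂B₃/∂x = 5*x - 4*z^2
(∇×B)₃ = ∂B₂/∂x − ∂B₁/∂y = 1
∇×B = (-32*z - 15, 5*x - 4*z^2, 1)
At (-2, -2, 3): (-111, -46, 1).

(-111, -46, 1)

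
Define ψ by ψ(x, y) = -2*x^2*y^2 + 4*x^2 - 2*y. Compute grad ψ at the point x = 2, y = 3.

∂ψ/∂x = -4*x*y^2 + 8*x
∂ψ/∂y = -4*x^2*y - 2
∇ψ = (-4*x*y^2 + 8*x, -4*x^2*y - 2)
At (2, 3): (-56, -50).

(-56, -50)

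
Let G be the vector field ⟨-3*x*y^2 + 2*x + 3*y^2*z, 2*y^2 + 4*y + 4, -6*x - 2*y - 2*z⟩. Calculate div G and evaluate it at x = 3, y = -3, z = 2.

∂G₁/∂x = -3*y^2 + 2
∂G₂/∂y = 4*y + 4
∂G₃/∂z = -2
∇·G = -3*y^2 + 4*y + 4
At (3, -3, 2): -35.

-35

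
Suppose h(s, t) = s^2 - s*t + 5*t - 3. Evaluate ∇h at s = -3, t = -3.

(-3, 8)

∂h/∂s = 2*s - t
∂h/∂t = -s + 5
∇h = (2*s - t, -s + 5)
At (-3, -3): (-3, 8).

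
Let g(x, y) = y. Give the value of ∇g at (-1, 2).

∂g/∂x = 0
∂g/∂y = 1
∇g = (0, 1)
At (-1, 2): (0, 1).

(0, 1)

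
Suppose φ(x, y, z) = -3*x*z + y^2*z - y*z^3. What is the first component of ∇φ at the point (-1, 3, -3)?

(∇φ)_1 = ∂φ/∂x = -3*z
At (-1, 3, -3): 9.

9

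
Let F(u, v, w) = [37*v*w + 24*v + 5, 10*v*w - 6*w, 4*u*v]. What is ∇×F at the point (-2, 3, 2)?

(∇×F)₁ = ∂F₃/∂v − ∂F₂/∂w = 4*u - 10*v + 6
(∇×F)₂ = ∂F₁/∂w − ∂F₃/∂u = 33*v
(∇×F)₃ = ∂F₂/∂u − ∂F₁/∂v = -37*w - 24
∇×F = (4*u - 10*v + 6, 33*v, -37*w - 24)
At (-2, 3, 2): (-32, 99, -98).

(-32, 99, -98)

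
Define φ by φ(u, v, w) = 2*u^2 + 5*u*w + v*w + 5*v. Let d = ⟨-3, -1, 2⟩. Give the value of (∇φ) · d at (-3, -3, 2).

-37

∂φ/∂u = 4*u + 5*w
∂φ/∂v = w + 5
∂φ/∂w = 5*u + v
∇φ at (-3, -3, 2) = (-2, 7, -18)
∇φ · d = (-2)(-3) + (7)(-1) + (-18)(2) = -37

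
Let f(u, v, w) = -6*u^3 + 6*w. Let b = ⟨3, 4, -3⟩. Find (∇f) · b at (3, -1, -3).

-504

∂f/∂u = -18*u^2
∂f/∂v = 0
∂f/∂w = 6
∇f at (3, -1, -3) = (-162, 0, 6)
∇f · b = (-162)(3) + (0)(4) + (6)(-3) = -504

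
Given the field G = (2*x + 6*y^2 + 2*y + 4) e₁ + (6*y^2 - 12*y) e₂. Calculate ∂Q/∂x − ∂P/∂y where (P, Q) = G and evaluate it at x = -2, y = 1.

-14

∂G₂/∂x = 0
∂G₁/∂y = 12*y + 2
Scalar curl = -12*y - 2
At (-2, 1): -14.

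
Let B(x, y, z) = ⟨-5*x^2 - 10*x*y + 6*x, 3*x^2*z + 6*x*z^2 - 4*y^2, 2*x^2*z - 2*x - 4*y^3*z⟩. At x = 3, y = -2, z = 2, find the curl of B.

(∇×B)₁ = ∂B₃/∂y − ∂B₂/∂z = -3*x^2 - 12*x*z - 12*y^2*z
(∇×B)₂ = ∂B₁/∂z − ∂B₃/∂x = -4*x*z + 2
(∇×B)₃ = ∂B₂/∂x − ∂B₁/∂y = 6*x*z + 10*x + 6*z^2
∇×B = (-3*x^2 - 12*x*z - 12*y^2*z, -4*x*z + 2, 6*x*z + 10*x + 6*z^2)
At (3, -2, 2): (-195, -22, 90).

(-195, -22, 90)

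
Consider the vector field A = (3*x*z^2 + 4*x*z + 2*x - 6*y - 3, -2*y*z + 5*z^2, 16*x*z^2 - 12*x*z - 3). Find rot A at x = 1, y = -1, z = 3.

(-32, -86, 6)

(∇×A)₁ = ∂A₃/∂y − ∂A₂/∂z = 2*y - 10*z
(∇×A)₂ = ∂A₁/∂z − ∂A₃/∂x = 6*x*z + 4*x - 16*z^2 + 12*z
(∇×A)₃ = ∂A₂/∂x − ∂A₁/∂y = 6
∇×A = (2*y - 10*z, 6*x*z + 4*x - 16*z^2 + 12*z, 6)
At (1, -1, 3): (-32, -86, 6).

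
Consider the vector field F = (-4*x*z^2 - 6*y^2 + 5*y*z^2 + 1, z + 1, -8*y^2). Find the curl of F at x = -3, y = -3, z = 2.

(47, -12, -56)

(∇×F)₁ = ∂F₃/∂y − ∂F₂/∂z = -16*y - 1
(∇×F)₂ = ∂F₁/∂z − ∂F₃/∂x = -8*x*z + 10*y*z
(∇×F)₃ = ∂F₂/∂x − ∂F₁/∂y = 12*y - 5*z^2
∇×F = (-16*y - 1, -8*x*z + 10*y*z, 12*y - 5*z^2)
At (-3, -3, 2): (47, -12, -56).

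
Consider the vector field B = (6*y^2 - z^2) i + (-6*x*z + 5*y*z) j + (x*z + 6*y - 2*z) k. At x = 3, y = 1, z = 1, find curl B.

(∇×B)₁ = ∂B₃/∂y − ∂B₂/∂z = 6*x - 5*y + 6
(∇×B)₂ = ∂B₁/∂z − ∂B₃/∂x = -3*z
(∇×B)₃ = ∂B₂/∂x − ∂B₁/∂y = -12*y - 6*z
∇×B = (6*x - 5*y + 6, -3*z, -12*y - 6*z)
At (3, 1, 1): (19, -3, -18).

(19, -3, -18)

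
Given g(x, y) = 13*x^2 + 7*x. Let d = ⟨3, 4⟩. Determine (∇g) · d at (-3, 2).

-213

∂g/∂x = 26*x + 7
∂g/∂y = 0
∇g at (-3, 2) = (-71, 0)
∇g · d = (-71)(3) + (0)(4) = -213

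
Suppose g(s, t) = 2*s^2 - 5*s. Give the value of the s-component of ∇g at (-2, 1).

-13

(∇g)_1 = ∂g/∂s = 4*s - 5
At (-2, 1): -13.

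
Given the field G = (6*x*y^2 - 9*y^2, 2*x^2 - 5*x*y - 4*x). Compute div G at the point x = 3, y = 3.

∂G₁/∂x = 6*y^2
∂G₂/∂y = -5*x
∇·G = -5*x + 6*y^2
At (3, 3): 39.

39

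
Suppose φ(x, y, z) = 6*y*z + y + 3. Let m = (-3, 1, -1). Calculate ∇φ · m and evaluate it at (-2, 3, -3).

∂φ/∂x = 0
∂φ/∂y = 6*z + 1
∂φ/∂z = 6*y
∇φ at (-2, 3, -3) = (0, -17, 18)
∇φ · m = (0)(-3) + (-17)(1) + (18)(-1) = -35

-35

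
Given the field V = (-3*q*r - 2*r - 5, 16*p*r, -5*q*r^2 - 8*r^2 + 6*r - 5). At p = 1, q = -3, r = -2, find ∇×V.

(∇×V)₁ = ∂V₃/∂q − ∂V₂/∂r = -16*p - 5*r^2
(∇×V)₂ = ∂V₁/∂r − ∂V₃/∂p = -3*q - 2
(∇×V)₃ = ∂V₂/∂p − ∂V₁/∂q = 19*r
∇×V = (-16*p - 5*r^2, -3*q - 2, 19*r)
At (1, -3, -2): (-36, 7, -38).

(-36, 7, -38)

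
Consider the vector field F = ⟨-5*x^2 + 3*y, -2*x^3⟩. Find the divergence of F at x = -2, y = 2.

20

∂F₁/∂x = -10*x
∂F₂/∂y = 0
∇·F = -10*x
At (-2, 2): 20.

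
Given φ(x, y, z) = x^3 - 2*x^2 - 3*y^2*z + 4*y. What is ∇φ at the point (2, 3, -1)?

(4, 22, -27)

∂φ/∂x = 3*x^2 - 4*x
∂φ/∂y = -6*y*z + 4
∂φ/∂z = -3*y^2
∇φ = (3*x^2 - 4*x, -6*y*z + 4, -3*y^2)
At (2, 3, -1): (4, 22, -27).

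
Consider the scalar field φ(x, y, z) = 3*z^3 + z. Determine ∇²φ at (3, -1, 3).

54

∂²φ/∂x² = 0
∂²φ/∂y² = 0
∂²φ/∂z² = 18*z
∇²φ = 18*z
At (3, -1, 3): 54.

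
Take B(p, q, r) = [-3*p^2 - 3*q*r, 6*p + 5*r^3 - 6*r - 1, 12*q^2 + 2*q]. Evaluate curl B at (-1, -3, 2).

(-124, 9, 12)

(∇×B)₁ = ∂B₃/∂q − ∂B₂/∂r = 24*q - 15*r^2 + 8
(∇×B)₂ = ∂B₁/∂r − ∂B₃/∂p = -3*q
(∇×B)₃ = ∂B₂/∂p − ∂B₁/∂q = 3*r + 6
∇×B = (24*q - 15*r^2 + 8, -3*q, 3*r + 6)
At (-1, -3, 2): (-124, 9, 12).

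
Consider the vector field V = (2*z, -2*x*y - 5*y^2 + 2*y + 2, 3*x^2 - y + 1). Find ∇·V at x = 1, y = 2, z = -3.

-20

∂V₁/∂x = 0
∂V₂/∂y = -2*x - 10*y + 2
∂V₃/∂z = 0
∇·V = -2*x - 10*y + 2
At (1, 2, -3): -20.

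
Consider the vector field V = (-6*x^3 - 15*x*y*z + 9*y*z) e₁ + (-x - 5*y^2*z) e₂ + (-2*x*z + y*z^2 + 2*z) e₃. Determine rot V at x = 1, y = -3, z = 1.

(∇×V)₁ = ∂V₃/∂y − ∂V₂/∂z = 5*y^2 + z^2
(∇×V)₂ = ∂V₁/∂z − ∂V₃/∂x = -15*x*y + 9*y + 2*z
(∇×V)₃ = ∂V₂/∂x − ∂V₁/∂y = 15*x*z - 9*z - 1
∇×V = (5*y^2 + z^2, -15*x*y + 9*y + 2*z, 15*x*z - 9*z - 1)
At (1, -3, 1): (46, 20, 5).

(46, 20, 5)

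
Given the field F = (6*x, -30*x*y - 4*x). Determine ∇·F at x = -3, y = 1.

96

∂F₁/∂x = 6
∂F₂/∂y = -30*x
∇·F = -30*x + 6
At (-3, 1): 96.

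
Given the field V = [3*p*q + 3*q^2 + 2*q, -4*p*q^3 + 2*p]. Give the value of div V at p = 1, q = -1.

∂V₁/∂p = 3*q
∂V₂/∂q = -12*p*q^2
∇·V = -12*p*q^2 + 3*q
At (1, -1): -15.

-15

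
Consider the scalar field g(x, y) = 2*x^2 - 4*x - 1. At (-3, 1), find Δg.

∂²g/∂x² = 4
∂²g/∂y² = 0
∇²g = 4
At (-3, 1): 4.

4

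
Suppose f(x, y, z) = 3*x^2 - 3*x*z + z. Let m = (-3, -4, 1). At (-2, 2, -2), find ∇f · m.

∂f/∂x = 6*x - 3*z
∂f/∂y = 0
∂f/∂z = -3*x + 1
∇f at (-2, 2, -2) = (-6, 0, 7)
∇f · m = (-6)(-3) + (0)(-4) + (7)(1) = 25

25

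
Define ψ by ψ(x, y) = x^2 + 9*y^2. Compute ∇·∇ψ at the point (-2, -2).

∂²ψ/∂x² = 2
∂²ψ/∂y² = 18
∇²ψ = 20
At (-2, -2): 20.

20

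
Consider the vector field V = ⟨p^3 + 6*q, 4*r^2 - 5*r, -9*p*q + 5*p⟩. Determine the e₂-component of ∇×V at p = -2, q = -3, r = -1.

(∇×V)_2 = ∂V₁/∂r − ∂V₃/∂p
= 0 − (-9*q + 5)
= 9*q - 5
At (-2, -3, -1): -32.

-32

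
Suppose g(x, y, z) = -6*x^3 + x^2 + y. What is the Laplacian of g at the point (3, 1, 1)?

∂²g/∂x² = 2*(-18*x + 1)
∂²g/∂y² = 0
∂²g/∂z² = 0
∇²g = -36*x + 2
At (3, 1, 1): -106.

-106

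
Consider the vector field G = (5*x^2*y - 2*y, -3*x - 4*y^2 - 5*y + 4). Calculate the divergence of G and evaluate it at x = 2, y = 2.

19

∂G₁/∂x = 10*x*y
∂G₂/∂y = -8*y - 5
∇·G = 10*x*y - 8*y - 5
At (2, 2): 19.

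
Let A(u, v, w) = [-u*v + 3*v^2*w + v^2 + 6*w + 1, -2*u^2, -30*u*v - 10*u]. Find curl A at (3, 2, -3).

(-90, 88, 23)

(∇×A)₁ = ∂A₃/∂v − ∂A₂/∂w = -30*u
(∇×A)₂ = ∂A₁/∂w − ∂A₃/∂u = 3*v^2 + 30*v + 16
(∇×A)₃ = ∂A₂/∂u − ∂A₁/∂v = -3*u - 6*v*w - 2*v
∇×A = (-30*u, 3*v^2 + 30*v + 16, -3*u - 6*v*w - 2*v)
At (3, 2, -3): (-90, 88, 23).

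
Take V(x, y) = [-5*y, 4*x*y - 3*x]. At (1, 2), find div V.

∂V₁/∂x = 0
∂V₂/∂y = 4*x
∇·V = 4*x
At (1, 2): 4.

4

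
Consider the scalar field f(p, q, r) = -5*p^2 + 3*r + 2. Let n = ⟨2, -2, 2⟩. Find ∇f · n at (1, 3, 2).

∂f/∂p = -10*p
∂f/∂q = 0
∂f/∂r = 3
∇f at (1, 3, 2) = (-10, 0, 3)
∇f · n = (-10)(2) + (0)(-2) + (3)(2) = -14

-14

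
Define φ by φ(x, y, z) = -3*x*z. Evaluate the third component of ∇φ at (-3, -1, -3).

9

(∇φ)_3 = ∂φ/∂z = -3*x
At (-3, -1, -3): 9.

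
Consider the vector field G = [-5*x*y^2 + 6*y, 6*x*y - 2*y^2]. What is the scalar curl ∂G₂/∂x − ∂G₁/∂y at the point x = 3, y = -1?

∂G₂/∂x = 6*y
∂G₁/∂y = -10*x*y + 6
Scalar curl = 10*x*y + 6*y - 6
At (3, -1): -42.

-42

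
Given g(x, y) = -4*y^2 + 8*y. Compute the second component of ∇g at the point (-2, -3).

32

(∇g)_2 = ∂g/∂y = -8*y + 8
At (-2, -3): 32.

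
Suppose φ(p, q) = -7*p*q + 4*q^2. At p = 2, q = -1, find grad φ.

∂φ/∂p = -7*q
∂φ/∂q = -7*p + 8*q
∇φ = (-7*q, -7*p + 8*q)
At (2, -1): (7, -22).

(7, -22)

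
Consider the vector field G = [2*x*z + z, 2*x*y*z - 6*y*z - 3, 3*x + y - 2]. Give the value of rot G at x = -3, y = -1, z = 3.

(∇×G)₁ = ∂G₃/∂y − ∂G₂/∂z = -2*x*y + 6*y + 1
(∇×G)₂ = ∂G₁/∂z − ∂G₃/∂x = 2*x - 2
(∇×G)₃ = ∂G₂/∂x − ∂G₁/∂y = 2*y*z
∇×G = (-2*x*y + 6*y + 1, 2*x - 2, 2*y*z)
At (-3, -1, 3): (-11, -8, -6).

(-11, -8, -6)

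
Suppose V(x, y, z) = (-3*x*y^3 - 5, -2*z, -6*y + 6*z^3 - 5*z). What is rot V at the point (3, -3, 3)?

(-4, 0, 243)

(∇×V)₁ = ∂V₃/∂y − ∂V₂/∂z = -4
(∇×V)₂ = ∂V₁/∂z − ∂V₃/∂x = 0
(∇×V)₃ = ∂V₂/∂x − ∂V₁/∂y = 9*x*y^2
∇×V = (-4, 0, 9*x*y^2)
At (3, -3, 3): (-4, 0, 243).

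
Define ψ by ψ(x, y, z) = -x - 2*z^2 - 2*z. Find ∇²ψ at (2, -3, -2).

∂²ψ/∂x² = 0
∂²ψ/∂y² = 0
∂²ψ/∂z² = -4
∇²ψ = -4
At (2, -3, -2): -4.

-4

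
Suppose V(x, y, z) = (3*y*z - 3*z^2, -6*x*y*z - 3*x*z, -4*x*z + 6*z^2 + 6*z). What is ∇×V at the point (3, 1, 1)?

(∇×V)₁ = ∂V₃/∂y − ∂V₂/∂z = 6*x*y + 3*x
(∇×V)₂ = ∂V₁/∂z − ∂V₃/∂x = 3*y - 2*z
(∇×V)₃ = ∂V₂/∂x − ∂V₁/∂y = -6*y*z - 6*z
∇×V = (6*x*y + 3*x, 3*y - 2*z, -6*y*z - 6*z)
At (3, 1, 1): (27, 1, -12).

(27, 1, -12)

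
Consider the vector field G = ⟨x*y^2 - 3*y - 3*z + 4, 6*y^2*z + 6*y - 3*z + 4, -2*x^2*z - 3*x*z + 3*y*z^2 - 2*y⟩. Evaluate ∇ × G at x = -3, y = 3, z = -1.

(∇×G)₁ = ∂G₃/∂y − ∂G₂/∂z = -6*y^2 + 3*z^2 + 1
(∇×G)₂ = ∂G₁/∂z − ∂G₃/∂x = 4*x*z + 3*z - 3
(∇×G)₃ = ∂G₂/∂x − ∂G₁/∂y = -2*x*y + 3
∇×G = (-6*y^2 + 3*z^2 + 1, 4*x*z + 3*z - 3, -2*x*y + 3)
At (-3, 3, -1): (-50, 6, 21).

(-50, 6, 21)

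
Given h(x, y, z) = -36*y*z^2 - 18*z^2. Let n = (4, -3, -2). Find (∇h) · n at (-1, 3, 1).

∂h/∂x = 0
∂h/∂y = -36*z^2
∂h/∂z = -72*y*z - 36*z
∇h at (-1, 3, 1) = (0, -36, -252)
∇h · n = (0)(4) + (-36)(-3) + (-252)(-2) = 612

612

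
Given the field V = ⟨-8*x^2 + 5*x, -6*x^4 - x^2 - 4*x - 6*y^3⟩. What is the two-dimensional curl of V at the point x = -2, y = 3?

192

∂V₂/∂x = -24*x^3 - 2*x - 4
∂V₁/∂y = 0
Scalar curl = -24*x^3 - 2*x - 4
At (-2, 3): 192.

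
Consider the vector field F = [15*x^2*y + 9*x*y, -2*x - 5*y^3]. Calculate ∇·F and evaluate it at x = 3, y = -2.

-258

∂F₁/∂x = 30*x*y + 9*y
∂F₂/∂y = -15*y^2
∇·F = 30*x*y - 15*y^2 + 9*y
At (3, -2): -258.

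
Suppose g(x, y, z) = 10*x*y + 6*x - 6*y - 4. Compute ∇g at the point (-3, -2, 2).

(-14, -36, 0)

∂g/∂x = 10*y + 6
∂g/∂y = 10*x - 6
∂g/∂z = 0
∇g = (10*y + 6, 10*x - 6, 0)
At (-3, -2, 2): (-14, -36, 0).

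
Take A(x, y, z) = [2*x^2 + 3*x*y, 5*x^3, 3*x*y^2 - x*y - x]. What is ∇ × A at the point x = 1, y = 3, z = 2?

(17, -23, 12)

(∇×A)₁ = ∂A₃/∂y − ∂A₂/∂z = 6*x*y - x
(∇×A)₂ = ∂A₁/∂z − ∂A₃/∂x = -3*y^2 + y + 1
(∇×A)₃ = ∂A₂/∂x − ∂A₁/∂y = 15*x^2 - 3*x
∇×A = (6*x*y - x, -3*y^2 + y + 1, 15*x^2 - 3*x)
At (1, 3, 2): (17, -23, 12).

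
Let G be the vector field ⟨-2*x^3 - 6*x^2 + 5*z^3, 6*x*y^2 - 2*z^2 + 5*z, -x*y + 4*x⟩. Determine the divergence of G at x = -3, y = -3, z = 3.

90

∂G₁/∂x = -6*x^2 - 12*x
∂G₂/∂y = 12*x*y
∂G₃/∂z = 0
∇·G = -6*x^2 + 12*x*y - 12*x
At (-3, -3, 3): 90.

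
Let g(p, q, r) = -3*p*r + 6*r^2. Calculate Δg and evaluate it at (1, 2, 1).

∂²g/∂p² = 0
∂²g/∂q² = 0
∂²g/∂r² = 12
∇²g = 12
At (1, 2, 1): 12.

12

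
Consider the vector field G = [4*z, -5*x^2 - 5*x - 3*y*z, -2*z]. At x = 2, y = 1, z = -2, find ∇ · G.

∂G₁/∂x = 0
∂G₂/∂y = -3*z
∂G₃/∂z = -2
∇·G = -3*z - 2
At (2, 1, -2): 4.

4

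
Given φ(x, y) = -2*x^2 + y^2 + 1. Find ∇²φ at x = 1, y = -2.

∂²φ/∂x² = -4
∂²φ/∂y² = 2
∇²φ = -2
At (1, -2): -2.

-2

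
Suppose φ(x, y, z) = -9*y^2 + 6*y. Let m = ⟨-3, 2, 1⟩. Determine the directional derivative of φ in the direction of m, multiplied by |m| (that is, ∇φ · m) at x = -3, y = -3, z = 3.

120

∂φ/∂x = 0
∂φ/∂y = -18*y + 6
∂φ/∂z = 0
∇φ at (-3, -3, 3) = (0, 60, 0)
∇φ · m = (0)(-3) + (60)(2) + (0)(1) = 120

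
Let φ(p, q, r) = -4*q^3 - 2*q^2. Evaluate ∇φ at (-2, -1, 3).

(0, -8, 0)

∂φ/∂p = 0
∂φ/∂q = -12*q^2 - 4*q
∂φ/∂r = 0
∇φ = (0, -12*q^2 - 4*q, 0)
At (-2, -1, 3): (0, -8, 0).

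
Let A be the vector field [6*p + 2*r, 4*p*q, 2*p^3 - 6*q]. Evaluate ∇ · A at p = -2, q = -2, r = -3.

-2

∂A₁/∂p = 6
∂A₂/∂q = 4*p
∂A₃/∂r = 0
∇·A = 4*p + 6
At (-2, -2, -3): -2.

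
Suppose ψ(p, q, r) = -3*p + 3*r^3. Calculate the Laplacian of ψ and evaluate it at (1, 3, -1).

∂²ψ/∂p² = 0
∂²ψ/∂q² = 0
∂²ψ/∂r² = 18*r
∇²ψ = 18*r
At (1, 3, -1): -18.

-18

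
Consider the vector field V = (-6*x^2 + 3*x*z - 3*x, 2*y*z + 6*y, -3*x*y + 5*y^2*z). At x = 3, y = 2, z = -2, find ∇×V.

(-53, 15, 0)

(∇×V)₁ = ∂V₃/∂y − ∂V₂/∂z = -3*x + 10*y*z - 2*y
(∇×V)₂ = ∂V₁/∂z − ∂V₃/∂x = 3*x + 3*y
(∇×V)₃ = ∂V₂/∂x − ∂V₁/∂y = 0
∇×V = (-3*x + 10*y*z - 2*y, 3*x + 3*y, 0)
At (3, 2, -2): (-53, 15, 0).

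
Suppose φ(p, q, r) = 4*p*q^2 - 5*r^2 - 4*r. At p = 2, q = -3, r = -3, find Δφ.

6

∂²φ/∂p² = 0
∂²φ/∂q² = 8*p
∂²φ/∂r² = -10
∇²φ = 8*p - 10
At (2, -3, -3): 6.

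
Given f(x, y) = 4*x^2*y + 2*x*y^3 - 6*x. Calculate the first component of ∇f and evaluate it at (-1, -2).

(∇f)_1 = ∂f/∂x = 8*x*y + 2*y^3 - 6
At (-1, -2): -6.

-6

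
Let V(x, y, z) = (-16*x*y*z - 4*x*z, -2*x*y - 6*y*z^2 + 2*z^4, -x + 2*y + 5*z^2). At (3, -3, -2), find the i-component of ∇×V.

(∇×V)_1 = ∂V₃/∂y − ∂V₂/∂z
= 2 − (-12*y*z + 8*z^3)
= 12*y*z - 8*z^3 + 2
At (3, -3, -2): 138.

138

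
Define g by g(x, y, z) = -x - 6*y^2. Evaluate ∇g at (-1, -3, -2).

(-1, 36, 0)

∂g/∂x = -1
∂g/∂y = -12*y
∂g/∂z = 0
∇g = (-1, -12*y, 0)
At (-1, -3, -2): (-1, 36, 0).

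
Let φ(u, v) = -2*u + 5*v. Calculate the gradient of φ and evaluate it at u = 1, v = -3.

(-2, 5)

∂φ/∂u = -2
∂φ/∂v = 5
∇φ = (-2, 5)
At (1, -3): (-2, 5).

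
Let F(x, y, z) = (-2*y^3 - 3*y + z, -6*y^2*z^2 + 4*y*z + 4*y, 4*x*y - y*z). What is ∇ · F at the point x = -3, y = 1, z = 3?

∂F₁/∂x = 0
∂F₂/∂y = -12*y*z^2 + 4*z + 4
∂F₃/∂z = -y
∇·F = -12*y*z^2 - y + 4*z + 4
At (-3, 1, 3): -93.

-93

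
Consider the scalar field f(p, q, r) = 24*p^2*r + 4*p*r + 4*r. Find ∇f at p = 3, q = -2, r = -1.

(-148, 0, 232)

∂f/∂p = 48*p*r + 4*r
∂f/∂q = 0
∂f/∂r = 24*p^2 + 4*p + 4
∇f = (48*p*r + 4*r, 0, 24*p^2 + 4*p + 4)
At (3, -2, -1): (-148, 0, 232).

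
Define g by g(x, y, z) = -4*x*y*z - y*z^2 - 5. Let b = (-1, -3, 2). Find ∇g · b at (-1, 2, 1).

7

∂g/∂x = -4*y*z
∂g/∂y = -4*x*z - z^2
∂g/∂z = -4*x*y - 2*y*z
∇g at (-1, 2, 1) = (-8, 3, 4)
∇g · b = (-8)(-1) + (3)(-3) + (4)(2) = 7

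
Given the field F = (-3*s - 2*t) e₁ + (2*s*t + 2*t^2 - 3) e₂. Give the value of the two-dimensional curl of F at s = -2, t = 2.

6

∂F₂/∂s = 2*t
∂F₁/∂t = -2
Scalar curl = 2*t + 2
At (-2, 2): 6.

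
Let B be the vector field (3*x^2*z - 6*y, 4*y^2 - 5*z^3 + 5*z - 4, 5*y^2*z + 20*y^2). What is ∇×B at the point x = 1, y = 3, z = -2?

(115, 3, 6)

(∇×B)₁ = ∂B₃/∂y − ∂B₂/∂z = 10*y*z + 40*y + 15*z^2 - 5
(∇×B)₂ = ∂B₁/∂z − ∂B₃/∂x = 3*x^2
(∇×B)₃ = ∂B₂/∂x − ∂B₁/∂y = 6
∇×B = (10*y*z + 40*y + 15*z^2 - 5, 3*x^2, 6)
At (1, 3, -2): (115, 3, 6).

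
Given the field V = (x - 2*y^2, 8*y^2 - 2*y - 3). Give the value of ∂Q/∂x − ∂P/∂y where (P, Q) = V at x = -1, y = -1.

∂V₂/∂x = 0
∂V₁/∂y = -4*y
Scalar curl = 4*y
At (-1, -1): -4.

-4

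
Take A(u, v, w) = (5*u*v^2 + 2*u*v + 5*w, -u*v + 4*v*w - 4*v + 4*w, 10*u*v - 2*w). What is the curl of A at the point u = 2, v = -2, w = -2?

(∇×A)₁ = ∂A₃/∂v − ∂A₂/∂w = 10*u - 4*v - 4
(∇×A)₂ = ∂A₁/∂w − ∂A₃/∂u = -10*v + 5
(∇×A)₃ = ∂A₂/∂u − ∂A₁/∂v = -10*u*v - 2*u - v
∇×A = (10*u - 4*v - 4, -10*v + 5, -10*u*v - 2*u - v)
At (2, -2, -2): (24, 25, 38).

(24, 25, 38)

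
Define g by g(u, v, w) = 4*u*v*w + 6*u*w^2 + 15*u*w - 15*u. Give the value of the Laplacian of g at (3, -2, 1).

36

∂²g/∂u² = 0
∂²g/∂v² = 0
∂²g/∂w² = 12*u
∇²g = 12*u
At (3, -2, 1): 36.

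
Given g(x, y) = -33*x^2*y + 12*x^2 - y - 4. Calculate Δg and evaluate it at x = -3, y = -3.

∂²g/∂x² = 6*(-11*y + 4)
∂²g/∂y² = 0
∇²g = -66*y + 24
At (-3, -3): 222.

222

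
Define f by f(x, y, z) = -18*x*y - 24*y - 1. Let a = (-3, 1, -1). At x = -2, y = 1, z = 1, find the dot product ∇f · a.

∂f/∂x = -18*y
∂f/∂y = -18*x - 24
∂f/∂z = 0
∇f at (-2, 1, 1) = (-18, 12, 0)
∇f · a = (-18)(-3) + (12)(1) + (0)(-1) = 66

66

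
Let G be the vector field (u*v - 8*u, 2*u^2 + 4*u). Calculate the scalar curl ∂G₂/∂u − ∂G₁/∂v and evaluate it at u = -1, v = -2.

∂G₂/∂u = 4*u + 4
∂G₁/∂v = u
Scalar curl = 3*u + 4
At (-1, -2): 1.

1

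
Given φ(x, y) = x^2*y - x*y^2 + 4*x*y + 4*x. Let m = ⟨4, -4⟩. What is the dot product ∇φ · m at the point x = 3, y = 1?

-8

∂φ/∂x = 2*x*y - y^2 + 4*y + 4
∂φ/∂y = x^2 - 2*x*y + 4*x
∇φ at (3, 1) = (13, 15)
∇φ · m = (13)(4) + (15)(-4) = -8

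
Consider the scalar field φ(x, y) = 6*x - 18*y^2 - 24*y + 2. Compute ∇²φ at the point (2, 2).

∂²φ/∂x² = 0
∂²φ/∂y² = -36
∇²φ = -36
At (2, 2): -36.

-36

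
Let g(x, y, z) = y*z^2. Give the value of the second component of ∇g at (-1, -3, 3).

(∇g)_2 = ∂g/∂y = z^2
At (-1, -3, 3): 9.

9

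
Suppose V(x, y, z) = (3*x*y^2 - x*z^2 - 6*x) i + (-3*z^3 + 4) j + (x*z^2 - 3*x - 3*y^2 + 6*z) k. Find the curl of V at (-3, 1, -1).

(∇×V)₁ = ∂V₃/∂y − ∂V₂/∂z = -6*y + 9*z^2
(∇×V)₂ = ∂V₁/∂z − ∂V₃/∂x = -2*x*z - z^2 + 3
(∇×V)₃ = ∂V₂/∂x − ∂V₁/∂y = -6*x*y
∇×V = (-6*y + 9*z^2, -2*x*z - z^2 + 3, -6*x*y)
At (-3, 1, -1): (3, -4, 18).

(3, -4, 18)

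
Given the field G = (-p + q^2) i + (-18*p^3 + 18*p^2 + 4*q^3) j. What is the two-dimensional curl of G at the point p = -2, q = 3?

∂G₂/∂p = -54*p^2 + 36*p
∂G₁/∂q = 2*q
Scalar curl = -54*p^2 + 36*p - 2*q
At (-2, 3): -294.

-294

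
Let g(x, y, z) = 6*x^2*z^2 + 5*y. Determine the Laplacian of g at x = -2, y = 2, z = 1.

60

∂²g/∂x² = 12*z^2
∂²g/∂y² = 0
∂²g/∂z² = 12*x^2
∇²g = 12*x^2 + 12*z^2
At (-2, 2, 1): 60.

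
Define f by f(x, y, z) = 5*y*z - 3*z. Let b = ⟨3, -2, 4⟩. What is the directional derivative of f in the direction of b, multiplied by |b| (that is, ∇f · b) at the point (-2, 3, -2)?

∂f/∂x = 0
∂f/∂y = 5*z
∂f/∂z = 5*y - 3
∇f at (-2, 3, -2) = (0, -10, 12)
∇f · b = (0)(3) + (-10)(-2) + (12)(4) = 68

68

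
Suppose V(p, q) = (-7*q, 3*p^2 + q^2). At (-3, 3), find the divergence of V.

6

∂V₁/∂p = 0
∂V₂/∂q = 2*q
∇·V = 2*q
At (-3, 3): 6.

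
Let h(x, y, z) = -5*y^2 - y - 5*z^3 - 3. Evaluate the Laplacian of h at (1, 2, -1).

20

∂²h/∂x² = 0
∂²h/∂y² = -10
∂²h/∂z² = -30*z
∇²h = -30*z - 10
At (1, 2, -1): 20.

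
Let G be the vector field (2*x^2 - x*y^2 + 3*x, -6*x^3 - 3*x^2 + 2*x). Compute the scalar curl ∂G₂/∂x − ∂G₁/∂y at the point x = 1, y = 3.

-16

∂G₂/∂x = -18*x^2 - 6*x + 2
∂G₁/∂y = -2*x*y
Scalar curl = -18*x^2 + 2*x*y - 6*x + 2
At (1, 3): -16.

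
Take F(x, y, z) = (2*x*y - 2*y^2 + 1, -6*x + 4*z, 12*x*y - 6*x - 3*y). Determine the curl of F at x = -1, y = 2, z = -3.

(∇×F)₁ = ∂F₃/∂y − ∂F₂/∂z = 12*x - 7
(∇×F)₂ = ∂F₁/∂z − ∂F₃/∂x = -12*y + 6
(∇×F)₃ = ∂F₂/∂x − ∂F₁/∂y = -2*x + 4*y - 6
∇×F = (12*x - 7, -12*y + 6, -2*x + 4*y - 6)
At (-1, 2, -3): (-19, -18, 4).

(-19, -18, 4)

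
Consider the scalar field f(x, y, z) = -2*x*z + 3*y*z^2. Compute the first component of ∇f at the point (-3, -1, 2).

(∇f)_1 = ∂f/∂x = -2*z
At (-3, -1, 2): -4.

-4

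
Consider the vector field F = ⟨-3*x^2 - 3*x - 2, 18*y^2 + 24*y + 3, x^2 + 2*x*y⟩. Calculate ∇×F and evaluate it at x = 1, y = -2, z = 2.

(∇×F)₁ = ∂F₃/∂y − ∂F₂/∂z = 2*x
(∇×F)₂ = ∂F₁/∂z − ∂F₃/∂x = -2*x - 2*y
(∇×F)₃ = ∂F₂/∂x − ∂F₁/∂y = 0
∇×F = (2*x, -2*x - 2*y, 0)
At (1, -2, 2): (2, 2, 0).

(2, 2, 0)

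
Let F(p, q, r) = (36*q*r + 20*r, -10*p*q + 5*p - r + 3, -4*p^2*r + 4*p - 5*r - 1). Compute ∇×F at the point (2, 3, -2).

(∇×F)₁ = ∂F₃/∂q − ∂F₂/∂r = 1
(∇×F)₂ = ∂F₁/∂r − ∂F₃/∂p = 8*p*r + 36*q + 16
(∇×F)₃ = ∂F₂/∂p − ∂F₁/∂q = -10*q - 36*r + 5
∇×F = (1, 8*p*r + 36*q + 16, -10*q - 36*r + 5)
At (2, 3, -2): (1, 92, 47).

(1, 92, 47)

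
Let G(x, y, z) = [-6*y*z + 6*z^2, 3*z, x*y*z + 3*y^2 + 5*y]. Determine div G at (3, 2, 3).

∂G₁/∂x = 0
∂G₂/∂y = 0
∂G₃/∂z = x*y
∇·G = x*y
At (3, 2, 3): 6.

6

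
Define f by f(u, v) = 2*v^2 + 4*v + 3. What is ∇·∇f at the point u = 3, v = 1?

4

∂²f/∂u² = 0
∂²f/∂v² = 4
∇²f = 4
At (3, 1): 4.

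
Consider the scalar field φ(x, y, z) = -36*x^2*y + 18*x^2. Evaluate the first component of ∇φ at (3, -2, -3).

540

(∇φ)_1 = ∂φ/∂x = -72*x*y + 36*x
At (3, -2, -3): 540.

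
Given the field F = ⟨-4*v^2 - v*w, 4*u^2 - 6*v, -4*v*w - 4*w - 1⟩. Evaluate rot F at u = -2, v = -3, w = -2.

(∇×F)₁ = ∂F₃/∂v − ∂F₂/∂w = -4*w
(∇×F)₂ = ∂F₁/∂w − ∂F₃/∂u = -v
(∇×F)₃ = ∂F₂/∂u − ∂F₁/∂v = 8*u + 8*v + w
∇×F = (-4*w, -v, 8*u + 8*v + w)
At (-2, -3, -2): (8, 3, -42).

(8, 3, -42)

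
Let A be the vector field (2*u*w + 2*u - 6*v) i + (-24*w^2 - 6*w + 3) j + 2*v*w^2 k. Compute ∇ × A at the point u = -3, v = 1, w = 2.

(∇×A)₁ = ∂A₃/∂v − ∂A₂/∂w = 2*w^2 + 48*w + 6
(∇×A)₂ = ∂A₁/∂w − ∂A₃/∂u = 2*u
(∇×A)₃ = ∂A₂/∂u − ∂A₁/∂v = 6
∇×A = (2*w^2 + 48*w + 6, 2*u, 6)
At (-3, 1, 2): (110, -6, 6).

(110, -6, 6)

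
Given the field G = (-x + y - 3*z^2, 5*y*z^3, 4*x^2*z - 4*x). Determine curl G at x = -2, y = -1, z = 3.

(135, 34, -1)

(∇×G)₁ = ∂G₃/∂y − ∂G₂/∂z = -15*y*z^2
(∇×G)₂ = ∂G₁/∂z − ∂G₃/∂x = -8*x*z - 6*z + 4
(∇×G)₃ = ∂G₂/∂x − ∂G₁/∂y = -1
∇×G = (-15*y*z^2, -8*x*z - 6*z + 4, -1)
At (-2, -1, 3): (135, 34, -1).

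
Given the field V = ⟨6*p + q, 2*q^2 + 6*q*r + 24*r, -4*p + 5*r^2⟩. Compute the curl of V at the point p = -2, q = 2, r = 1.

(∇×V)₁ = ∂V₃/∂q − ∂V₂/∂r = -6*q - 24
(∇×V)₂ = ∂V₁/∂r − ∂V₃/∂p = 4
(∇×V)₃ = ∂V₂/∂p − ∂V₁/∂q = -1
∇×V = (-6*q - 24, 4, -1)
At (-2, 2, 1): (-36, 4, -1).

(-36, 4, -1)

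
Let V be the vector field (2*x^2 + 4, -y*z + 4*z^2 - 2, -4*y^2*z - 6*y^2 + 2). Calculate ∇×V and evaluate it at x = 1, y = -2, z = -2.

(6, 0, 0)

(∇×V)₁ = ∂V₃/∂y − ∂V₂/∂z = -8*y*z - 11*y - 8*z
(∇×V)₂ = ∂V₁/∂z − ∂V₃/∂x = 0
(∇×V)₃ = ∂V₂/∂x − ∂V₁/∂y = 0
∇×V = (-8*y*z - 11*y - 8*z, 0, 0)
At (1, -2, -2): (6, 0, 0).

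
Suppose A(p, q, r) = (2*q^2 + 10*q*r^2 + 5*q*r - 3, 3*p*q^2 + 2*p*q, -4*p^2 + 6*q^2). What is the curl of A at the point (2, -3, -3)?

(∇×A)₁ = ∂A₃/∂q − ∂A₂/∂r = 12*q
(∇×A)₂ = ∂A₁/∂r − ∂A₃/∂p = 8*p + 20*q*r + 5*q
(∇×A)₃ = ∂A₂/∂p − ∂A₁/∂q = 3*q^2 - 2*q - 10*r^2 - 5*r
∇×A = (12*q, 8*p + 20*q*r + 5*q, 3*q^2 - 2*q - 10*r^2 - 5*r)
At (2, -3, -3): (-36, 181, -42).

(-36, 181, -42)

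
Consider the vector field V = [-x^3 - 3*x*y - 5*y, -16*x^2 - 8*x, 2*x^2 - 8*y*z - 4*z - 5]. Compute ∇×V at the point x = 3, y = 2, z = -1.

(8, -12, -90)

(∇×V)₁ = ∂V₃/∂y − ∂V₂/∂z = -8*z
(∇×V)₂ = ∂V₁/∂z − ∂V₃/∂x = -4*x
(∇×V)₃ = ∂V₂/∂x − ∂V₁/∂y = -29*x - 3
∇×V = (-8*z, -4*x, -29*x - 3)
At (3, 2, -1): (8, -12, -90).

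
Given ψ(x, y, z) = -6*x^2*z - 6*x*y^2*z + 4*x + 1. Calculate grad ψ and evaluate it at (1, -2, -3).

∂ψ/∂x = -12*x*z - 6*y^2*z + 4
∂ψ/∂y = -12*x*y*z
∂ψ/∂z = -6*x^2 - 6*x*y^2
∇ψ = (-12*x*z - 6*y^2*z + 4, -12*x*y*z, -6*x^2 - 6*x*y^2)
At (1, -2, -3): (112, -72, -30).

(112, -72, -30)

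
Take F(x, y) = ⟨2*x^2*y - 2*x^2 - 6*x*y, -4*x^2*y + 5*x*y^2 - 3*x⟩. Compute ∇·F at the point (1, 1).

0

∂F₁/∂x = 4*x*y - 4*x - 6*y
∂F₂/∂y = -4*x^2 + 10*x*y
∇·F = -4*x^2 + 14*x*y - 4*x - 6*y
At (1, 1): 0.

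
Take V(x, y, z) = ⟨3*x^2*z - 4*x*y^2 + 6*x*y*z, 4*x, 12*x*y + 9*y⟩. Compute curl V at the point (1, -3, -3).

(21, 21, -2)

(∇×V)₁ = ∂V₃/∂y − ∂V₂/∂z = 12*x + 9
(∇×V)₂ = ∂V₁/∂z − ∂V₃/∂x = 3*x^2 + 6*x*y - 12*y
(∇×V)₃ = ∂V₂/∂x − ∂V₁/∂y = 8*x*y - 6*x*z + 4
∇×V = (12*x + 9, 3*x^2 + 6*x*y - 12*y, 8*x*y - 6*x*z + 4)
At (1, -3, -3): (21, 21, -2).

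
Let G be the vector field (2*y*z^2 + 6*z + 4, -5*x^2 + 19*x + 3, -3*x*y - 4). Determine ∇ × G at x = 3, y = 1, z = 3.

(-9, 21, -29)

(∇×G)₁ = ∂G₃/∂y − ∂G₂/∂z = -3*x
(∇×G)₂ = ∂G₁/∂z − ∂G₃/∂x = 4*y*z + 3*y + 6
(∇×G)₃ = ∂G₂/∂x − ∂G₁/∂y = -10*x - 2*z^2 + 19
∇×G = (-3*x, 4*y*z + 3*y + 6, -10*x - 2*z^2 + 19)
At (3, 1, 3): (-9, 21, -29).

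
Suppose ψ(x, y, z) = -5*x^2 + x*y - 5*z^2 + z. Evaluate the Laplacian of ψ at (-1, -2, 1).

∂²ψ/∂x² = -10
∂²ψ/∂y² = 0
∂²ψ/∂z² = -10
∇²ψ = -20
At (-1, -2, 1): -20.

-20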